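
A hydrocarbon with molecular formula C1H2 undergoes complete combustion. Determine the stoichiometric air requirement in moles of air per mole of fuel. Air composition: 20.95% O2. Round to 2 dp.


Balanced combustion: C1H2 + 1.5 O2 -> 1 CO2 + 1 H2O
O2 needed = C + H/4 = 1 + 2/4 = 1.50 moles
Air moles = O2 / 0.2095 = 1.50 / 0.2095 = 7.16 moles air


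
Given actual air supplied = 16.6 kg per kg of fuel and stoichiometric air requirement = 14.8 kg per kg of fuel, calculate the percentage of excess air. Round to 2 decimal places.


Excess air = actual - stoichiometric = 16.6 - 14.8 = 1.80 kg/kg fuel
Excess air % = (excess / stoich) * 100 = (1.80 / 14.8) * 100 = 12.16%


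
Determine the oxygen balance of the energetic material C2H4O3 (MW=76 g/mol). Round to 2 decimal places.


OB = -1600 * (2C + H/2 - O) / MW
Inner = 2*2 + 4/2 - 3 = 3.00
OB = -1600 * 3.00 / 76 = -63.16%


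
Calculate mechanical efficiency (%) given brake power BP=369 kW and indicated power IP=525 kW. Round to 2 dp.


eta_mech = (BP / IP) * 100
Ratio = 369 / 525 = 0.7029
eta_mech = 0.7029 * 100 = 70.29%


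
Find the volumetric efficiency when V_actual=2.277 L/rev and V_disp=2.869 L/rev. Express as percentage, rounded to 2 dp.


eta_v = (V_actual / V_disp) * 100
Ratio = 2.277 / 2.869 = 0.7937
eta_v = 0.7937 * 100 = 79.37%


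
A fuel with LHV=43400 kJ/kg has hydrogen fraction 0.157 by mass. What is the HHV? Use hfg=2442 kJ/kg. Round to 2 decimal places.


HHV = LHV + hfg * 9 * H
Water addition = 2442 * 9 * 0.157 = 3450.546 kJ/kg
HHV = 43400 + 3450.546 = 46850.55 kJ/kg


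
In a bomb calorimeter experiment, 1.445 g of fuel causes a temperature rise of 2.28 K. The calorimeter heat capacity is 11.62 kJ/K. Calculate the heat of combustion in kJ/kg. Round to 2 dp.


Hc = C_cal * delta_T / m_fuel
Q_released = 11.62 * 2.28 = 26.4936 kJ
m_fuel = 1.445 g = 1.445/1000 kg = 0.001445 kg
Hc = 26.4936 / 0.001445 = 18334.67 kJ/kg


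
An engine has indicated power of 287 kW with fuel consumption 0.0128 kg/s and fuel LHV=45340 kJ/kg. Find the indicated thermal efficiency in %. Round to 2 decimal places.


eta_ith = (IP / (mf * LHV)) * 100
Denominator = 0.0128 * 45340 = 580.3520 kW
eta_ith = (287 / 580.3520) * 100 = 49.45%


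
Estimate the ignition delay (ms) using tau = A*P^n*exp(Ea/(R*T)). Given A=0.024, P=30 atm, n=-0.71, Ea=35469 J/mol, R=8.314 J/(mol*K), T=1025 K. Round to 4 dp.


tau = A * P^n * exp(Ea/(R*T))
P^n = 30^(-0.71) = 0.08938073
Ea/(R*T) = 35469/(8.314*1025) = 4.162124
exp(Ea/(R*T)) = 64.207782
tau = 0.024 * 0.08938073 * 64.207782 = 0.1377 ms


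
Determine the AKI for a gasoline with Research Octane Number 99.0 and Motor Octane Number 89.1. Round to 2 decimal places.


AKI = (RON + MON) / 2
AKI = (99.0 + 89.1) / 2
AKI = 188.1 / 2 = 94.05


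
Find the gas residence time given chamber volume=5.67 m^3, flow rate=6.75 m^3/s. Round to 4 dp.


tau = V / Q_flow
tau = 5.67 / 6.75 = 0.8400 s


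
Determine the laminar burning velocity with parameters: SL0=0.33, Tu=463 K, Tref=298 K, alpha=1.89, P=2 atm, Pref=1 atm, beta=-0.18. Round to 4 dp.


SL = SL0 * (Tu/Tref)^alpha * (P/Pref)^beta
T ratio = 463/298 = 1.55369128
(T ratio)^alpha = 1.55369128^1.89 = 2.299743
(P/Pref)^beta = 2^(-0.18) = 0.882703
SL = 0.33 * 2.299743 * 0.882703 = 0.6699 m/s


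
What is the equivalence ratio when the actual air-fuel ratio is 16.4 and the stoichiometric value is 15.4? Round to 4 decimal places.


phi = AFR_stoich / AFR_actual
phi = 15.4 / 16.4 = 0.9390


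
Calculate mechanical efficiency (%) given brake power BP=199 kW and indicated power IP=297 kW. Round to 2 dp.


eta_mech = (BP / IP) * 100
Ratio = 199 / 297 = 0.6700
eta_mech = 0.6700 * 100 = 67.00%


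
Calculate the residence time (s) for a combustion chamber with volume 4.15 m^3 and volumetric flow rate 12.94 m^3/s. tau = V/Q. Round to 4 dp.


tau = V / Q_flow
tau = 4.15 / 12.94 = 0.3207 s


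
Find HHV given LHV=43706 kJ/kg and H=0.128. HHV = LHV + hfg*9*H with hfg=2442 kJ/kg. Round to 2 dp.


HHV = LHV + hfg * 9 * H
Water addition = 2442 * 9 * 0.128 = 2813.184 kJ/kg
HHV = 43706 + 2813.184 = 46519.18 kJ/kg


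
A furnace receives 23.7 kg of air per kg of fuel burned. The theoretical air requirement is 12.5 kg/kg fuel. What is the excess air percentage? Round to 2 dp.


Excess air = actual - stoichiometric = 23.7 - 12.5 = 11.20 kg/kg fuel
Excess air % = (excess / stoich) * 100 = (11.20 / 12.5) * 100 = 89.60%


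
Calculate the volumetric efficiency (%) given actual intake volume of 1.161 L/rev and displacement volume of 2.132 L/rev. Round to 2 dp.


eta_v = (V_actual / V_disp) * 100
Ratio = 1.161 / 2.132 = 0.5446
eta_v = 0.5446 * 100 = 54.46%


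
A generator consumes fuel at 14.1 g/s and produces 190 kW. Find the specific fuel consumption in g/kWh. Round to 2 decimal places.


SFC = (mf / BP) * 3600
Rate = 14.1 / 190 = 0.074211 g/(s*kW)
SFC = 0.074211 * 3600 = 267.16 g/kWh


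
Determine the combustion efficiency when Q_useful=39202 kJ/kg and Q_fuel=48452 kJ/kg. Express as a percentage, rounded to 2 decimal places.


Efficiency = (Q_useful / Q_fuel) * 100
Efficiency = (39202 / 48452) * 100
Efficiency = 0.8091 * 100 = 80.91%


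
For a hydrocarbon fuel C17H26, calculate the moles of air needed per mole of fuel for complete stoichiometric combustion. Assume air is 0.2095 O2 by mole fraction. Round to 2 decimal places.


Balanced combustion: C17H26 + 23.5 O2 -> 17 CO2 + 13 H2O
O2 needed = C + H/4 = 17 + 26/4 = 23.50 moles
Air moles = O2 / 0.2095 = 23.50 / 0.2095 = 112.17 moles air


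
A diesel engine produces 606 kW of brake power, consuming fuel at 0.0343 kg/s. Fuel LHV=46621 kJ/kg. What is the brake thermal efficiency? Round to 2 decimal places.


eta_BTE = (BP / (mf * LHV)) * 100
Denominator = 0.0343 * 46621 = 1599.1003 kW
eta_BTE = (606 / 1599.1003) * 100 = 37.90%


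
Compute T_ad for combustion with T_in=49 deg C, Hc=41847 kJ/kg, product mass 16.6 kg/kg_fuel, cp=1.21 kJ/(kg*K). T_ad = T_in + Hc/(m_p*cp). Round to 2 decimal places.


T_ad = T_in + Hc / (m_p * cp)
Denominator = 16.6 * 1.21 = 20.0860
Temperature rise = 41847 / 20.0860 = 2083.39 K
T_ad = 49 + 2083.39 = 2132.39 deg C


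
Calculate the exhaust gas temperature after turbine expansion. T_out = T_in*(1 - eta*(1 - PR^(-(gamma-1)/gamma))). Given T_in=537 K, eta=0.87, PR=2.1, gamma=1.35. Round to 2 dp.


T_out = T_in * (1 - eta * (1 - PR^(-(gamma-1)/gamma)))
Exponent = -(1.35-1)/1.35 = -0.25925926
PR^exp = 2.1^(-0.25925926) = 0.82501466
Factor = 1 - 0.87*(1 - 0.82501466) = 0.84776275
T_out = 537 * 0.84776275 = 455.25 K


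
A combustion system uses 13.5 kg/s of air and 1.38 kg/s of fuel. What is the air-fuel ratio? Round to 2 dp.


AFR = m_air / m_fuel
AFR = 13.5 / 1.38 = 9.78


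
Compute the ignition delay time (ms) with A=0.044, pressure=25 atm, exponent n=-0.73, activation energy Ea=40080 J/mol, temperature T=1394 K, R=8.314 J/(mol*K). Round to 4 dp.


tau = A * P^n * exp(Ea/(R*T))
P^n = 25^(-0.73) = 0.09539021
Ea/(R*T) = 40080/(8.314*1394) = 3.458238
exp(Ea/(R*T)) = 31.760975
tau = 0.044 * 0.09539021 * 31.760975 = 0.1333 ms


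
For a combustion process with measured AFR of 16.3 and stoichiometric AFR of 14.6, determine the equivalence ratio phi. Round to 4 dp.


phi = AFR_stoich / AFR_actual
phi = 14.6 / 16.3 = 0.8957


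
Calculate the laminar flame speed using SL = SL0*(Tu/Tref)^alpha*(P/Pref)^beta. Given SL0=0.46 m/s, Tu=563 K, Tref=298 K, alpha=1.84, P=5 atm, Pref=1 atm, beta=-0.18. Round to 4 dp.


SL = SL0 * (Tu/Tref)^alpha * (P/Pref)^beta
T ratio = 563/298 = 1.88926174
(T ratio)^alpha = 1.88926174^1.84 = 3.223870
(P/Pref)^beta = 5^(-0.18) = 0.748489
SL = 0.46 * 3.223870 * 0.748489 = 1.1100 m/s


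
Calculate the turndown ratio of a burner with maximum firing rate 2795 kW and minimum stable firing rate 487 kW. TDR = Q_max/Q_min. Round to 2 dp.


TDR = Q_max / Q_min
TDR = 2795 / 487 = 5.74


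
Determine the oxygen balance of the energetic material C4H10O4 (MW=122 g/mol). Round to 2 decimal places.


OB = -1600 * (2C + H/2 - O) / MW
Inner = 2*4 + 10/2 - 4 = 9.00
OB = -1600 * 9.00 / 122 = -118.03%


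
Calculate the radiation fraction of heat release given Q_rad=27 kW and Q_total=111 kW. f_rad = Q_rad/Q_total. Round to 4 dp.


f_rad = Q_rad / Q_total
f_rad = 27 / 111 = 0.2432


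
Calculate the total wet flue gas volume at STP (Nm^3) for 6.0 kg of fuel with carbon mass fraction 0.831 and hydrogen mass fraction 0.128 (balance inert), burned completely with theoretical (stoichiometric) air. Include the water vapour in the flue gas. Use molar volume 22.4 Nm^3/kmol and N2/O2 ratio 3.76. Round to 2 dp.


Per kg fuel: CO2 = (C/12 kmol)*22.4 = (0.831/12)*22.4 = 1.55120 Nm^3
Per kg fuel: H2O = (H/2 kmol)*22.4 = (0.128/2)*22.4 = 1.43360 Nm^3
O2 needed per kg fuel = C/12 + H/4 = 0.831/12 + 0.128/4 = 0.10125000 kmol
Per kg fuel: N2 = O2*3.76*22.4 = 0.10125000*3.76*22.4 = 8.52768 Nm^3
Total per kg = 1.55120 + 1.43360 + 8.52768 = 11.51248 Nm^3
Total = 11.51248 * 6.0 = 69.07 Nm^3


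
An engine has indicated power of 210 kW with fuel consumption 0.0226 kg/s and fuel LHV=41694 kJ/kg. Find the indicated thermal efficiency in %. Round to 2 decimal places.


eta_ith = (IP / (mf * LHV)) * 100
Denominator = 0.0226 * 41694 = 942.2844 kW
eta_ith = (210 / 942.2844) * 100 = 22.29%


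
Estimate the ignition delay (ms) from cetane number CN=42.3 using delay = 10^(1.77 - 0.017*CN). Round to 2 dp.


delay = 10^(1.77 - 0.017*CN)
Exponent = 1.77 - 0.017*42.3 = 1.0509
delay = 10^1.0509 = 11.24 ms


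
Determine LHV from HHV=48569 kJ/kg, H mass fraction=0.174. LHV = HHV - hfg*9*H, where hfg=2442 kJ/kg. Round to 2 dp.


LHV = HHV - hfg * 9 * H
Water correction = 2442 * 9 * 0.174 = 3824.172 kJ/kg
LHV = 48569 - 3824.172 = 44744.83 kJ/kg


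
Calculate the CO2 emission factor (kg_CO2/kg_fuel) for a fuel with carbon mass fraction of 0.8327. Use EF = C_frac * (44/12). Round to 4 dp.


EF = C_frac * (M_CO2 / M_C)
EF = 0.8327 * (44/12)
EF = 0.8327 * 3.666667 = 3.0532 kg_CO2/kg_fuel


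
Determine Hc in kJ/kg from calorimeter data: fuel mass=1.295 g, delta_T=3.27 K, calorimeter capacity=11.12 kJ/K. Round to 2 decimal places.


Hc = C_cal * delta_T / m_fuel
Q_released = 11.12 * 3.27 = 36.3624 kJ
m_fuel = 1.295 g = 1.295/1000 kg = 0.001295 kg
Hc = 36.3624 / 0.001295 = 28079.07 kJ/kg


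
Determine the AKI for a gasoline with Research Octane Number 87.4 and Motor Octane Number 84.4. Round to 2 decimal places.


AKI = (RON + MON) / 2
AKI = (87.4 + 84.4) / 2
AKI = 171.8 / 2 = 85.90


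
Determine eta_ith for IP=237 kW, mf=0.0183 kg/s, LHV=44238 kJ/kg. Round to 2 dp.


eta_ith = (IP / (mf * LHV)) * 100
Denominator = 0.0183 * 44238 = 809.5554 kW
eta_ith = (237 / 809.5554) * 100 = 29.28%


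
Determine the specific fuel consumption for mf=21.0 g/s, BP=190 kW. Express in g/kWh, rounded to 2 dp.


SFC = (mf / BP) * 3600
Rate = 21.0 / 190 = 0.110526 g/(s*kW)
SFC = 0.110526 * 3600 = 397.89 g/kWh


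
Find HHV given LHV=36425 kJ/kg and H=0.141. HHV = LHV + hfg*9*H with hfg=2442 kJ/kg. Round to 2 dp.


HHV = LHV + hfg * 9 * H
Water addition = 2442 * 9 * 0.141 = 3098.898 kJ/kg
HHV = 36425 + 3098.898 = 39523.90 kJ/kg


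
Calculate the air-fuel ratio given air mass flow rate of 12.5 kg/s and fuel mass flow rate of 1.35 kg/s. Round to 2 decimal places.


AFR = m_air / m_fuel
AFR = 12.5 / 1.35 = 9.26


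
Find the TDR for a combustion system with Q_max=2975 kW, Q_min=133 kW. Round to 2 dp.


TDR = Q_max / Q_min
TDR = 2975 / 133 = 22.37


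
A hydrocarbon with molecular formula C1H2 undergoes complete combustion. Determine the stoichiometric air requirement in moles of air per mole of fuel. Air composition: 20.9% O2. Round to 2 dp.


Balanced combustion: C1H2 + 1.5 O2 -> 1 CO2 + 1 H2O
O2 needed = C + H/4 = 1 + 2/4 = 1.50 moles
Air moles = O2 / 0.209 = 1.50 / 0.209 = 7.18 moles air


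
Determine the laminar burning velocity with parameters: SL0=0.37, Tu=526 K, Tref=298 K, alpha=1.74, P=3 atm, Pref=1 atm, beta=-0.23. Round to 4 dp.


SL = SL0 * (Tu/Tref)^alpha * (P/Pref)^beta
T ratio = 526/298 = 1.76510067
(T ratio)^alpha = 1.76510067^1.74 = 2.687688
(P/Pref)^beta = 3^(-0.23) = 0.776716
SL = 0.37 * 2.687688 * 0.776716 = 0.7724 m/s


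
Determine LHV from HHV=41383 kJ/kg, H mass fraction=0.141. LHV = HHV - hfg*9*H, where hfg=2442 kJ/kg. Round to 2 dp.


LHV = HHV - hfg * 9 * H
Water correction = 2442 * 9 * 0.141 = 3098.898 kJ/kg
LHV = 41383 - 3098.898 = 38284.10 kJ/kg


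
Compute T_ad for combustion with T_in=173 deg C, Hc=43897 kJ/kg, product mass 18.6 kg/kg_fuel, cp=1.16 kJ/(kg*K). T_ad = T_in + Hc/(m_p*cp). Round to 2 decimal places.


T_ad = T_in + Hc / (m_p * cp)
Denominator = 18.6 * 1.16 = 21.5760
Temperature rise = 43897 / 21.5760 = 2034.53 K
T_ad = 173 + 2034.53 = 2207.53 deg C


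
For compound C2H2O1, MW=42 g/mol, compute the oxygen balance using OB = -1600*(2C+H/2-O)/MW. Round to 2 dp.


OB = -1600 * (2C + H/2 - O) / MW
Inner = 2*2 + 2/2 - 1 = 4.00
OB = -1600 * 4.00 / 42 = -152.38%


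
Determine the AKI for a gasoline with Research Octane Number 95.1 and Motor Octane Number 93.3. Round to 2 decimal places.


AKI = (RON + MON) / 2
AKI = (95.1 + 93.3) / 2
AKI = 188.4 / 2 = 94.20


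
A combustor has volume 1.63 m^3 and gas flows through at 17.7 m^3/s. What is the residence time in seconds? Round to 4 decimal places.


tau = V / Q_flow
tau = 1.63 / 17.7 = 0.0921 s


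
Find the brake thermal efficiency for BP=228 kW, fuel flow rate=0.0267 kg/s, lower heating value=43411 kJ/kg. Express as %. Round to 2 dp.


eta_BTE = (BP / (mf * LHV)) * 100
Denominator = 0.0267 * 43411 = 1159.0737 kW
eta_BTE = (228 / 1159.0737) * 100 = 19.67%


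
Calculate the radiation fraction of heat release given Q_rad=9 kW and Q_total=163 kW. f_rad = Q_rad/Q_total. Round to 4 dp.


f_rad = Q_rad / Q_total
f_rad = 9 / 163 = 0.0552


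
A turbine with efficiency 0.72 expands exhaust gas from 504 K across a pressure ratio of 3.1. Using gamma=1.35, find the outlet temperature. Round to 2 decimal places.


T_out = T_in * (1 - eta * (1 - PR^(-(gamma-1)/gamma)))
Exponent = -(1.35-1)/1.35 = -0.25925926
PR^exp = 3.1^(-0.25925926) = 0.74577862
Factor = 1 - 0.72*(1 - 0.74577862) = 0.81696061
T_out = 504 * 0.81696061 = 411.75 K


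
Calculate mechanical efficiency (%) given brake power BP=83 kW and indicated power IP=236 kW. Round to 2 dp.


eta_mech = (BP / IP) * 100
Ratio = 83 / 236 = 0.3517
eta_mech = 0.3517 * 100 = 35.17%


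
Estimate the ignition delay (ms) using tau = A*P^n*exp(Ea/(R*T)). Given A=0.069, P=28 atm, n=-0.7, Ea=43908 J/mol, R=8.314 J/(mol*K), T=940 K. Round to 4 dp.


tau = A * P^n * exp(Ea/(R*T))
P^n = 28^(-0.7) = 0.09704862
Ea/(R*T) = 43908/(8.314*940) = 5.618311
exp(Ea/(R*T)) = 275.423821
tau = 0.069 * 0.09704862 * 275.423821 = 1.8443 ms


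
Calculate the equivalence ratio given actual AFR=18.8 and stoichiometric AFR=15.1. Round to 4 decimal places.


phi = AFR_stoich / AFR_actual
phi = 15.1 / 18.8 = 0.8032


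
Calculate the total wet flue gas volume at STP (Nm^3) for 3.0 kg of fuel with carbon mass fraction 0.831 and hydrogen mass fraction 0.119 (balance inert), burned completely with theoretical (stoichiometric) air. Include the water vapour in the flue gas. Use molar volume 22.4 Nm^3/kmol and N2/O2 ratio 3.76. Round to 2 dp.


Per kg fuel: CO2 = (C/12 kmol)*22.4 = (0.831/12)*22.4 = 1.55120 Nm^3
Per kg fuel: H2O = (H/2 kmol)*22.4 = (0.119/2)*22.4 = 1.33280 Nm^3
O2 needed per kg fuel = C/12 + H/4 = 0.831/12 + 0.119/4 = 0.09900000 kmol
Per kg fuel: N2 = O2*3.76*22.4 = 0.09900000*3.76*22.4 = 8.33818 Nm^3
Total per kg = 1.55120 + 1.33280 + 8.33818 = 11.22218 Nm^3
Total = 11.22218 * 3.0 = 33.67 Nm^3


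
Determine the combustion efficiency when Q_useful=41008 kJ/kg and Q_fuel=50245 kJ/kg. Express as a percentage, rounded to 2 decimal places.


Efficiency = (Q_useful / Q_fuel) * 100
Efficiency = (41008 / 50245) * 100
Efficiency = 0.8162 * 100 = 81.62%


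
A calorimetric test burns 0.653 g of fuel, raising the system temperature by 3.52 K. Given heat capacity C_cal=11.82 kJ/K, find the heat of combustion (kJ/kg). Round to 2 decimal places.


Hc = C_cal * delta_T / m_fuel
Q_released = 11.82 * 3.52 = 41.6064 kJ
m_fuel = 0.653 g = 0.653/1000 kg = 0.000653 kg
Hc = 41.6064 / 0.000653 = 63715.77 kJ/kg


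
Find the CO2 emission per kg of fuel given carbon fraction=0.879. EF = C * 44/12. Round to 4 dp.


EF = C_frac * (M_CO2 / M_C)
EF = 0.879 * (44/12)
EF = 0.879 * 3.666667 = 3.2230 kg_CO2/kg_fuel


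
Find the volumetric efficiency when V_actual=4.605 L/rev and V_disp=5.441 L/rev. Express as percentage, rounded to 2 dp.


eta_v = (V_actual / V_disp) * 100
Ratio = 4.605 / 5.441 = 0.8464
eta_v = 0.8464 * 100 = 84.64%


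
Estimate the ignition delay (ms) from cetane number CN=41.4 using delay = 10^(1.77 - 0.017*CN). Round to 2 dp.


delay = 10^(1.77 - 0.017*CN)
Exponent = 1.77 - 0.017*41.4 = 1.0662
delay = 10^1.0662 = 11.65 ms


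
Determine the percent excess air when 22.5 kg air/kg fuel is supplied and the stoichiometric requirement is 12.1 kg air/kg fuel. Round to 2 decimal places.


Excess air = actual - stoichiometric = 22.5 - 12.1 = 10.40 kg/kg fuel
Excess air % = (excess / stoich) * 100 = (10.40 / 12.1) * 100 = 85.95%


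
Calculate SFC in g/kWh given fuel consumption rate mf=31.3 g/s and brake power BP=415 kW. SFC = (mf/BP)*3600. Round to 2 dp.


SFC = (mf / BP) * 3600
Rate = 31.3 / 415 = 0.075422 g/(s*kW)
SFC = 0.075422 * 3600 = 271.52 g/kWh


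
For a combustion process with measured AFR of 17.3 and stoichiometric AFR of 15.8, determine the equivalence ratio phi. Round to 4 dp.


phi = AFR_stoich / AFR_actual
phi = 15.8 / 17.3 = 0.9133


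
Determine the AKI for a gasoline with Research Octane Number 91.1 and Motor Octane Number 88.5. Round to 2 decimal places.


AKI = (RON + MON) / 2
AKI = (91.1 + 88.5) / 2
AKI = 179.6 / 2 = 89.80


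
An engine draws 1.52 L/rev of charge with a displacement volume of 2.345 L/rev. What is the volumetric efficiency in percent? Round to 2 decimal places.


eta_v = (V_actual / V_disp) * 100
Ratio = 1.52 / 2.345 = 0.6482
eta_v = 0.6482 * 100 = 64.82%


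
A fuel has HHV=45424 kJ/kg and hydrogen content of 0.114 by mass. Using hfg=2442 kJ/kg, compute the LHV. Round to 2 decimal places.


LHV = HHV - hfg * 9 * H
Water correction = 2442 * 9 * 0.114 = 2505.492 kJ/kg
LHV = 45424 - 2505.492 = 42918.51 kJ/kg


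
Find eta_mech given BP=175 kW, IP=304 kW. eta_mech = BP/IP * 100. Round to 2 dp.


eta_mech = (BP / IP) * 100
Ratio = 175 / 304 = 0.5757
eta_mech = 0.5757 * 100 = 57.57%


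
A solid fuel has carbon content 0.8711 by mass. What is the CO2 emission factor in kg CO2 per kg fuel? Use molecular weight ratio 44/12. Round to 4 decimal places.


EF = C_frac * (M_CO2 / M_C)
EF = 0.8711 * (44/12)
EF = 0.8711 * 3.666667 = 3.1940 kg_CO2/kg_fuel


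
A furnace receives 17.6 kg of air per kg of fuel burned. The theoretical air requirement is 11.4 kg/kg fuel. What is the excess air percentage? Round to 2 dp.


Excess air = actual - stoichiometric = 17.6 - 11.4 = 6.20 kg/kg fuel
Excess air % = (excess / stoich) * 100 = (6.20 / 11.4) * 100 = 54.39%


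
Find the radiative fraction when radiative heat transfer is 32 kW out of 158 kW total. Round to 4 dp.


f_rad = Q_rad / Q_total
f_rad = 32 / 158 = 0.2025


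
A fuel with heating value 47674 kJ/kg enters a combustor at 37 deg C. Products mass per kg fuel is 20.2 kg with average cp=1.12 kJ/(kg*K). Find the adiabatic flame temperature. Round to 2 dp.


T_ad = T_in + Hc / (m_p * cp)
Denominator = 20.2 * 1.12 = 22.6240
Temperature rise = 47674 / 22.6240 = 2107.23 K
T_ad = 37 + 2107.23 = 2144.23 deg C


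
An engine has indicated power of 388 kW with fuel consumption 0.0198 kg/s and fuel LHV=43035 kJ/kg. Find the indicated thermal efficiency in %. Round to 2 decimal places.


eta_ith = (IP / (mf * LHV)) * 100
Denominator = 0.0198 * 43035 = 852.0930 kW
eta_ith = (388 / 852.0930) * 100 = 45.53%


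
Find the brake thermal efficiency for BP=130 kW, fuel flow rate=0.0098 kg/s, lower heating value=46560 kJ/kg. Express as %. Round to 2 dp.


eta_BTE = (BP / (mf * LHV)) * 100
Denominator = 0.0098 * 46560 = 456.2880 kW
eta_BTE = (130 / 456.2880) * 100 = 28.49%


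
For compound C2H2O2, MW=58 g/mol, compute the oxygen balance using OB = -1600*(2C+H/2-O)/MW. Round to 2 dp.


OB = -1600 * (2C + H/2 - O) / MW
Inner = 2*2 + 2/2 - 2 = 3.00
OB = -1600 * 3.00 / 58 = -82.76%


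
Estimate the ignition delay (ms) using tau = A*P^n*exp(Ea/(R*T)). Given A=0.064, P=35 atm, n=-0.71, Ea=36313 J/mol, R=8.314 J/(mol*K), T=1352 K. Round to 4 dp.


tau = A * P^n * exp(Ea/(R*T))
P^n = 35^(-0.71) = 0.08011460
Ea/(R*T) = 36313/(8.314*1352) = 3.230542
exp(Ea/(R*T)) = 25.293367
tau = 0.064 * 0.08011460 * 25.293367 = 0.1297 ms


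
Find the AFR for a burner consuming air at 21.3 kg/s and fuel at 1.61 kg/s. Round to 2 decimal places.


AFR = m_air / m_fuel
AFR = 21.3 / 1.61 = 13.23


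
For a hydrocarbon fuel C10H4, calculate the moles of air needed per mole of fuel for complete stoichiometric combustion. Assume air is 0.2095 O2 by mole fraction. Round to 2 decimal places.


Balanced combustion: C10H4 + 11 O2 -> 10 CO2 + 2 H2O
O2 needed = C + H/4 = 10 + 4/4 = 11.00 moles
Air moles = O2 / 0.2095 = 11.00 / 0.2095 = 52.51 moles air


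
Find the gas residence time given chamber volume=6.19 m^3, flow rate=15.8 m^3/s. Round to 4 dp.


tau = V / Q_flow
tau = 6.19 / 15.8 = 0.3918 s


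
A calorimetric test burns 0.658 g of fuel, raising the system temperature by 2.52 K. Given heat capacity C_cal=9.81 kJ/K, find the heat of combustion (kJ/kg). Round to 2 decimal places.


Hc = C_cal * delta_T / m_fuel
Q_released = 9.81 * 2.52 = 24.7212 kJ
m_fuel = 0.658 g = 0.658/1000 kg = 0.000658 kg
Hc = 24.7212 / 0.000658 = 37570.21 kJ/kg


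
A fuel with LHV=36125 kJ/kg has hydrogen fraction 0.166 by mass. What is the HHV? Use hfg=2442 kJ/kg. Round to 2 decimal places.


HHV = LHV + hfg * 9 * H
Water addition = 2442 * 9 * 0.166 = 3648.348 kJ/kg
HHV = 36125 + 3648.348 = 39773.35 kJ/kg


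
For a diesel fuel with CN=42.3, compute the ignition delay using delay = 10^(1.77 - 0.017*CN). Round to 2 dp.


delay = 10^(1.77 - 0.017*CN)
Exponent = 1.77 - 0.017*42.3 = 1.0509
delay = 10^1.0509 = 11.24 ms


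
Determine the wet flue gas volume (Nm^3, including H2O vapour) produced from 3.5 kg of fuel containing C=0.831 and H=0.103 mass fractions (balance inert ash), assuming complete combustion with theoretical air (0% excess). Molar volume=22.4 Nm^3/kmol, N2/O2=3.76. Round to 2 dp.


Per kg fuel: CO2 = (C/12 kmol)*22.4 = (0.831/12)*22.4 = 1.55120 Nm^3
Per kg fuel: H2O = (H/2 kmol)*22.4 = (0.103/2)*22.4 = 1.15360 Nm^3
O2 needed per kg fuel = C/12 + H/4 = 0.831/12 + 0.103/4 = 0.09500000 kmol
Per kg fuel: N2 = O2*3.76*22.4 = 0.09500000*3.76*22.4 = 8.00128 Nm^3
Total per kg = 1.55120 + 1.15360 + 8.00128 = 10.70608 Nm^3
Total = 10.70608 * 3.5 = 37.47 Nm^3


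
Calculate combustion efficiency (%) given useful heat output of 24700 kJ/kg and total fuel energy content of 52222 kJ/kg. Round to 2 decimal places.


Efficiency = (Q_useful / Q_fuel) * 100
Efficiency = (24700 / 52222) * 100
Efficiency = 0.4730 * 100 = 47.30%


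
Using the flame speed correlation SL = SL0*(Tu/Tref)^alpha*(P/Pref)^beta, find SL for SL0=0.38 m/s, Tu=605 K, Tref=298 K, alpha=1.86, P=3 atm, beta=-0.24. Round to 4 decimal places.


SL = SL0 * (Tu/Tref)^alpha * (P/Pref)^beta
T ratio = 605/298 = 2.03020134
(T ratio)^alpha = 2.03020134^1.86 = 3.732697
(P/Pref)^beta = 3^(-0.24) = 0.768229
SL = 0.38 * 3.732697 * 0.768229 = 1.0897 m/s


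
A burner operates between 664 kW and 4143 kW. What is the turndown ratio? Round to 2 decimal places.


TDR = Q_max / Q_min
TDR = 4143 / 664 = 6.24


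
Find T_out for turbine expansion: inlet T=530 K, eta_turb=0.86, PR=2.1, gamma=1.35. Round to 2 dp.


T_out = T_in * (1 - eta * (1 - PR^(-(gamma-1)/gamma)))
Exponent = -(1.35-1)/1.35 = -0.25925926
PR^exp = 2.1^(-0.25925926) = 0.82501466
Factor = 1 - 0.86*(1 - 0.82501466) = 0.84951261
T_out = 530 * 0.84951261 = 450.24 K


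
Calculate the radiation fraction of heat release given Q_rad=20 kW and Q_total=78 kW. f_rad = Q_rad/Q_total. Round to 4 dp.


f_rad = Q_rad / Q_total
f_rad = 20 / 78 = 0.2564


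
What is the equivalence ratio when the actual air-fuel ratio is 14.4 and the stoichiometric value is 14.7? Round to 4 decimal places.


phi = AFR_stoich / AFR_actual
phi = 14.7 / 14.4 = 1.0208


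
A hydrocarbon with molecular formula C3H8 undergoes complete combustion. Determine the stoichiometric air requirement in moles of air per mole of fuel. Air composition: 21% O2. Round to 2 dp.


Balanced combustion: C3H8 + 5 O2 -> 3 CO2 + 4 H2O
O2 needed = C + H/4 = 3 + 8/4 = 5.00 moles
Air moles = O2 / 0.21 = 5.00 / 0.21 = 23.81 moles air


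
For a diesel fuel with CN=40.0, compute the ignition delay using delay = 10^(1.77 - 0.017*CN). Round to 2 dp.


delay = 10^(1.77 - 0.017*CN)
Exponent = 1.77 - 0.017*40.0 = 1.0900
delay = 10^1.0900 = 12.30 ms


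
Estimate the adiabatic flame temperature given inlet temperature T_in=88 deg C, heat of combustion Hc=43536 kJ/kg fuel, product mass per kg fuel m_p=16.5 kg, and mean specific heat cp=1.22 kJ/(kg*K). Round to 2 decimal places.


T_ad = T_in + Hc / (m_p * cp)
Denominator = 16.5 * 1.22 = 20.1300
Temperature rise = 43536 / 20.1300 = 2162.74 K
T_ad = 88 + 2162.74 = 2250.74 deg C


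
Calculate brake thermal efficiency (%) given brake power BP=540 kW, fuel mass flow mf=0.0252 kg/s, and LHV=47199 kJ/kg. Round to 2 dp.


eta_BTE = (BP / (mf * LHV)) * 100
Denominator = 0.0252 * 47199 = 1189.4148 kW
eta_BTE = (540 / 1189.4148) * 100 = 45.40%


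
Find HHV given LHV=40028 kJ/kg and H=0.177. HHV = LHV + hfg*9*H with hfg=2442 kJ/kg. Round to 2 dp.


HHV = LHV + hfg * 9 * H
Water addition = 2442 * 9 * 0.177 = 3890.106 kJ/kg
HHV = 40028 + 3890.106 = 43918.11 kJ/kg


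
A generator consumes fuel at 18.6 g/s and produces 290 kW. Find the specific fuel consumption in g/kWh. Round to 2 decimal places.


SFC = (mf / BP) * 3600
Rate = 18.6 / 290 = 0.064138 g/(s*kW)
SFC = 0.064138 * 3600 = 230.90 g/kWh


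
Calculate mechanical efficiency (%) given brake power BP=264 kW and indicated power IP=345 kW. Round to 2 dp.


eta_mech = (BP / IP) * 100
Ratio = 264 / 345 = 0.7652
eta_mech = 0.7652 * 100 = 76.52%


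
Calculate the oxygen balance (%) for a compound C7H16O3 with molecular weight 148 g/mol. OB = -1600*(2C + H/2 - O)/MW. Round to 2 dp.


OB = -1600 * (2C + H/2 - O) / MW
Inner = 2*7 + 16/2 - 3 = 19.00
OB = -1600 * 19.00 / 148 = -205.41%


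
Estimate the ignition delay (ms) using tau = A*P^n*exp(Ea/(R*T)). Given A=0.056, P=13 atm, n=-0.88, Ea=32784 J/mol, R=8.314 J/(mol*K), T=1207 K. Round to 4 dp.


tau = A * P^n * exp(Ea/(R*T))
P^n = 13^(-0.88) = 0.10464774
Ea/(R*T) = 32784/(8.314*1207) = 3.266966
exp(Ea/(R*T)) = 26.231639
tau = 0.056 * 0.10464774 * 26.231639 = 0.1537 ms


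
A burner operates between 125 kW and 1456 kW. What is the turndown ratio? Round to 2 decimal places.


TDR = Q_max / Q_min
TDR = 1456 / 125 = 11.65


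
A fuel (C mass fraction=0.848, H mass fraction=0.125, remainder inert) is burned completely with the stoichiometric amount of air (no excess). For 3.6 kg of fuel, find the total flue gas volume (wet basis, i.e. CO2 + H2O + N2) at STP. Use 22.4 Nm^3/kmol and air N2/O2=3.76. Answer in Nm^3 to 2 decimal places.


Per kg fuel: CO2 = (C/12 kmol)*22.4 = (0.848/12)*22.4 = 1.58293 Nm^3
Per kg fuel: H2O = (H/2 kmol)*22.4 = (0.125/2)*22.4 = 1.40000 Nm^3
O2 needed per kg fuel = C/12 + H/4 = 0.848/12 + 0.125/4 = 0.10191667 kmol
Per kg fuel: N2 = O2*3.76*22.4 = 0.10191667*3.76*22.4 = 8.58383 Nm^3
Total per kg = 1.58293 + 1.40000 + 8.58383 = 11.56676 Nm^3
Total = 11.56676 * 3.6 = 41.64 Nm^3


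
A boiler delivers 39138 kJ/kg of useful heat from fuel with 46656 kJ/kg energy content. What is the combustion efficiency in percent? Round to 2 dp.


Efficiency = (Q_useful / Q_fuel) * 100
Efficiency = (39138 / 46656) * 100
Efficiency = 0.8389 * 100 = 83.89%


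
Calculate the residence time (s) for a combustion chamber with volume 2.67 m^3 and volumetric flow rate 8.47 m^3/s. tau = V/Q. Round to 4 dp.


tau = V / Q_flow
tau = 2.67 / 8.47 = 0.3152 s


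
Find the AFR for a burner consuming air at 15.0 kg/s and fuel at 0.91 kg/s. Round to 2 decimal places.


AFR = m_air / m_fuel
AFR = 15.0 / 0.91 = 16.48


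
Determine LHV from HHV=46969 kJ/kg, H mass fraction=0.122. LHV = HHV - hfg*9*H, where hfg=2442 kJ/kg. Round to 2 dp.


LHV = HHV - hfg * 9 * H
Water correction = 2442 * 9 * 0.122 = 2681.316 kJ/kg
LHV = 46969 - 2681.316 = 44287.68 kJ/kg


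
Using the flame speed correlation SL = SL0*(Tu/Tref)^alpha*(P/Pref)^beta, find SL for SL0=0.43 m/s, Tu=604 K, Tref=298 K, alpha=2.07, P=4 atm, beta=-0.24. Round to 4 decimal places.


SL = SL0 * (Tu/Tref)^alpha * (P/Pref)^beta
T ratio = 604/298 = 2.02684564
(T ratio)^alpha = 2.02684564^2.07 = 4.316371
(P/Pref)^beta = 4^(-0.24) = 0.716978
SL = 0.43 * 4.316371 * 0.716978 = 1.3307 m/s


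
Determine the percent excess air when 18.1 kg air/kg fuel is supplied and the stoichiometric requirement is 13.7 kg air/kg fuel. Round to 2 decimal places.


Excess air = actual - stoichiometric = 18.1 - 13.7 = 4.40 kg/kg fuel
Excess air % = (excess / stoich) * 100 = (4.40 / 13.7) * 100 = 32.12%


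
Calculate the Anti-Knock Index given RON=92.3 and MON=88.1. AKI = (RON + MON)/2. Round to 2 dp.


AKI = (RON + MON) / 2
AKI = (92.3 + 88.1) / 2
AKI = 180.4 / 2 = 90.20


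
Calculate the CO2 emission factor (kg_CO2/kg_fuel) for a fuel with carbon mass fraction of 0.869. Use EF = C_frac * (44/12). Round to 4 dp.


EF = C_frac * (M_CO2 / M_C)
EF = 0.869 * (44/12)
EF = 0.869 * 3.666667 = 3.1863 kg_CO2/kg_fuel


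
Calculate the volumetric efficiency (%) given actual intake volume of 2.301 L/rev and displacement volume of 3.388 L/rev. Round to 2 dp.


eta_v = (V_actual / V_disp) * 100
Ratio = 2.301 / 3.388 = 0.6792
eta_v = 0.6792 * 100 = 67.92%


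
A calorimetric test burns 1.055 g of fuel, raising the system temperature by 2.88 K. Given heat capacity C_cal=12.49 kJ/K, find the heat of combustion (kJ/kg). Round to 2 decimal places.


Hc = C_cal * delta_T / m_fuel
Q_released = 12.49 * 2.88 = 35.9712 kJ
m_fuel = 1.055 g = 1.055/1000 kg = 0.001055 kg
Hc = 35.9712 / 0.001055 = 34095.92 kJ/kg


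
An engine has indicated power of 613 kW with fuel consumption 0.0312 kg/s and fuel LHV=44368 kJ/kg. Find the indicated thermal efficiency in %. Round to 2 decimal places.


eta_ith = (IP / (mf * LHV)) * 100
Denominator = 0.0312 * 44368 = 1384.2816 kW
eta_ith = (613 / 1384.2816) * 100 = 44.28%


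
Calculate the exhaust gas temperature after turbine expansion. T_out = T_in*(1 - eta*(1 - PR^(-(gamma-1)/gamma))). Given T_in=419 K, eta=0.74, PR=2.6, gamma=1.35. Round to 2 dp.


T_out = T_in * (1 - eta * (1 - PR^(-(gamma-1)/gamma)))
Exponent = -(1.35-1)/1.35 = -0.25925926
PR^exp = 2.6^(-0.25925926) = 0.78057442
Factor = 1 - 0.74*(1 - 0.78057442) = 0.83762507
T_out = 419 * 0.83762507 = 350.96 K


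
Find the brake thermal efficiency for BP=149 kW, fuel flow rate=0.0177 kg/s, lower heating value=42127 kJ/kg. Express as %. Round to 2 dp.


eta_BTE = (BP / (mf * LHV)) * 100
Denominator = 0.0177 * 42127 = 745.6479 kW
eta_BTE = (149 / 745.6479) * 100 = 19.98%


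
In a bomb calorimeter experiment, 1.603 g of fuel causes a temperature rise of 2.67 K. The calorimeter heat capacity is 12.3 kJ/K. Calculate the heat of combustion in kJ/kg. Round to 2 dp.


Hc = C_cal * delta_T / m_fuel
Q_released = 12.3 * 2.67 = 32.8410 kJ
m_fuel = 1.603 g = 1.603/1000 kg = 0.001603 kg
Hc = 32.8410 / 0.001603 = 20487.21 kJ/kg


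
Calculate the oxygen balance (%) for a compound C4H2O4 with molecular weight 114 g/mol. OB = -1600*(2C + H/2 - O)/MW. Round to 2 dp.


OB = -1600 * (2C + H/2 - O) / MW
Inner = 2*4 + 2/2 - 4 = 5.00
OB = -1600 * 5.00 / 114 = -70.18%


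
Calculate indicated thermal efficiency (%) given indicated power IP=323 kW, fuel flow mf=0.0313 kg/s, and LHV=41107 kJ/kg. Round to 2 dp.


eta_ith = (IP / (mf * LHV)) * 100
Denominator = 0.0313 * 41107 = 1286.6491 kW
eta_ith = (323 / 1286.6491) * 100 = 25.10%


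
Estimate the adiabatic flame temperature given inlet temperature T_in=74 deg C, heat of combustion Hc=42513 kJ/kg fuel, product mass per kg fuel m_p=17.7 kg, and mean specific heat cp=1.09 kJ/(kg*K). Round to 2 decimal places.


T_ad = T_in + Hc / (m_p * cp)
Denominator = 17.7 * 1.09 = 19.2930
Temperature rise = 42513 / 19.2930 = 2203.55 K
T_ad = 74 + 2203.55 = 2277.55 deg C


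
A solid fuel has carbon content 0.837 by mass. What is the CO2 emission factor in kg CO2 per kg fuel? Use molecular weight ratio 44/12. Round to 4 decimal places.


EF = C_frac * (M_CO2 / M_C)
EF = 0.837 * (44/12)
EF = 0.837 * 3.666667 = 3.0690 kg_CO2/kg_fuel


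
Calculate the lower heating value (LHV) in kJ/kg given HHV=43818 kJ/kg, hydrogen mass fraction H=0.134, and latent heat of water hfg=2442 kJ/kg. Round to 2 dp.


LHV = HHV - hfg * 9 * H
Water correction = 2442 * 9 * 0.134 = 2945.052 kJ/kg
LHV = 43818 - 2945.052 = 40872.95 kJ/kg


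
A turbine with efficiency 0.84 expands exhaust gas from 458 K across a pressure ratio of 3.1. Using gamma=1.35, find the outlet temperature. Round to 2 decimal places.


T_out = T_in * (1 - eta * (1 - PR^(-(gamma-1)/gamma)))
Exponent = -(1.35-1)/1.35 = -0.25925926
PR^exp = 3.1^(-0.25925926) = 0.74577862
Factor = 1 - 0.84*(1 - 0.74577862) = 0.78645404
T_out = 458 * 0.78645404 = 360.20 K


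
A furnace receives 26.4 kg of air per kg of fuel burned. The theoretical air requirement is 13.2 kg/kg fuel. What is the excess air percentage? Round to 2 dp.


Excess air = actual - stoichiometric = 26.4 - 13.2 = 13.20 kg/kg fuel
Excess air % = (excess / stoich) * 100 = (13.20 / 13.2) * 100 = 100.00%


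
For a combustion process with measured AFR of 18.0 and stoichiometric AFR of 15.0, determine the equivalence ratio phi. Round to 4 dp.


phi = AFR_stoich / AFR_actual
phi = 15.0 / 18.0 = 0.8333


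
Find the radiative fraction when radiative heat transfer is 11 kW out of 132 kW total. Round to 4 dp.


f_rad = Q_rad / Q_total
f_rad = 11 / 132 = 0.0833


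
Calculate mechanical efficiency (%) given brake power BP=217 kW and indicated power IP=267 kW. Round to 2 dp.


eta_mech = (BP / IP) * 100
Ratio = 217 / 267 = 0.8127
eta_mech = 0.8127 * 100 = 81.27%


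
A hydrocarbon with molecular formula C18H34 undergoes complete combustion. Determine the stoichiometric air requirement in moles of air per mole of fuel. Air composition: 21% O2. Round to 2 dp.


Balanced combustion: C18H34 + 26.5 O2 -> 18 CO2 + 17 H2O
O2 needed = C + H/4 = 18 + 34/4 = 26.50 moles
Air moles = O2 / 0.21 = 26.50 / 0.21 = 126.19 moles air


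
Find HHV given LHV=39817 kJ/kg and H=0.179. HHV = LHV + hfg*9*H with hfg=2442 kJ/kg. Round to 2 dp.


HHV = LHV + hfg * 9 * H
Water addition = 2442 * 9 * 0.179 = 3934.062 kJ/kg
HHV = 39817 + 3934.062 = 43751.06 kJ/kg


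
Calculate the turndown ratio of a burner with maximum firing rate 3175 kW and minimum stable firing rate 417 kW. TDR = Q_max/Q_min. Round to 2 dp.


TDR = Q_max / Q_min
TDR = 3175 / 417 = 7.61


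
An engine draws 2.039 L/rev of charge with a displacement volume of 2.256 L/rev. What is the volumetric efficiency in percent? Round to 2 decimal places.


eta_v = (V_actual / V_disp) * 100
Ratio = 2.039 / 2.256 = 0.9038
eta_v = 0.9038 * 100 = 90.38%


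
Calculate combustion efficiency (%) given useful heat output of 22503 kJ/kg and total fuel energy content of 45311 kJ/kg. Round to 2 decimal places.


Efficiency = (Q_useful / Q_fuel) * 100
Efficiency = (22503 / 45311) * 100
Efficiency = 0.4966 * 100 = 49.66%


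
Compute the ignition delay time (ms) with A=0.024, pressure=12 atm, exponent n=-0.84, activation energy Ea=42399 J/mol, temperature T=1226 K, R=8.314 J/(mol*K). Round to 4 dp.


tau = A * P^n * exp(Ea/(R*T))
P^n = 12^(-0.84) = 0.12401887
Ea/(R*T) = 42399/(8.314*1226) = 4.159634
exp(Ea/(R*T)) = 64.048079
tau = 0.024 * 0.12401887 * 64.048079 = 0.1906 ms


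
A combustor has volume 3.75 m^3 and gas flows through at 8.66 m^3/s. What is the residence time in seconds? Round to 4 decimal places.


tau = V / Q_flow
tau = 3.75 / 8.66 = 0.4330 s


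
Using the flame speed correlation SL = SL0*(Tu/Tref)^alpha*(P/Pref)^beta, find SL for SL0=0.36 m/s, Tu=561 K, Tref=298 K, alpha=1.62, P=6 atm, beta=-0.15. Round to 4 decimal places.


SL = SL0 * (Tu/Tref)^alpha * (P/Pref)^beta
T ratio = 561/298 = 1.88255034
(T ratio)^alpha = 1.88255034^1.62 = 2.786695
(P/Pref)^beta = 6^(-0.15) = 0.764324
SL = 0.36 * 2.786695 * 0.764324 = 0.7668 m/s


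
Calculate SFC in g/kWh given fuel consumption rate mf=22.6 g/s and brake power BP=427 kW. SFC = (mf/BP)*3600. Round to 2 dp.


SFC = (mf / BP) * 3600
Rate = 22.6 / 427 = 0.052927 g/(s*kW)
SFC = 0.052927 * 3600 = 190.54 g/kWh


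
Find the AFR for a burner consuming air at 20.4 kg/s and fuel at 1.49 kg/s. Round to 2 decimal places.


AFR = m_air / m_fuel
AFR = 20.4 / 1.49 = 13.69


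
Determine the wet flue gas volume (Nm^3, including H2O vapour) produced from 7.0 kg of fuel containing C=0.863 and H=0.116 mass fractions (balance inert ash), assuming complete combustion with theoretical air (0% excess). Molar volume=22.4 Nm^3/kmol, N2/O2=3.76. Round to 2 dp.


Per kg fuel: CO2 = (C/12 kmol)*22.4 = (0.863/12)*22.4 = 1.61093 Nm^3
Per kg fuel: H2O = (H/2 kmol)*22.4 = (0.116/2)*22.4 = 1.29920 Nm^3
O2 needed per kg fuel = C/12 + H/4 = 0.863/12 + 0.116/4 = 0.10091667 kmol
Per kg fuel: N2 = O2*3.76*22.4 = 0.10091667*3.76*22.4 = 8.49961 Nm^3
Total per kg = 1.61093 + 1.29920 + 8.49961 = 11.40974 Nm^3
Total = 11.40974 * 7.0 = 79.87 Nm^3


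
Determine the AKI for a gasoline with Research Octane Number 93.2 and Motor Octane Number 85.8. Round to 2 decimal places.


AKI = (RON + MON) / 2
AKI = (93.2 + 85.8) / 2
AKI = 179.0 / 2 = 89.50


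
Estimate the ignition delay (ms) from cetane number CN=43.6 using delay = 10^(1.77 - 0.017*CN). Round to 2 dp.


delay = 10^(1.77 - 0.017*CN)
Exponent = 1.77 - 0.017*43.6 = 1.0288
delay = 10^1.0288 = 10.69 ms


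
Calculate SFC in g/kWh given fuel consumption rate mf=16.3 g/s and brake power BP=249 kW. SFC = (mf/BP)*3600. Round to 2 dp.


SFC = (mf / BP) * 3600
Rate = 16.3 / 249 = 0.065462 g/(s*kW)
SFC = 0.065462 * 3600 = 235.66 g/kWh


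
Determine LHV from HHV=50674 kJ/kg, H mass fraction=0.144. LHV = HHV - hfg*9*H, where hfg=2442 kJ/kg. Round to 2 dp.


LHV = HHV - hfg * 9 * H
Water correction = 2442 * 9 * 0.144 = 3164.832 kJ/kg
LHV = 50674 - 3164.832 = 47509.17 kJ/kg


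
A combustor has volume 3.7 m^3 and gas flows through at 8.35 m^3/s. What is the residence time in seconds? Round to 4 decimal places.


tau = V / Q_flow
tau = 3.7 / 8.35 = 0.4431 s


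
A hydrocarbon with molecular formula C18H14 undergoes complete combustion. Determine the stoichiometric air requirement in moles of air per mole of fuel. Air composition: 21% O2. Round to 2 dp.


Balanced combustion: C18H14 + 21.5 O2 -> 18 CO2 + 7 H2O
O2 needed = C + H/4 = 18 + 14/4 = 21.50 moles
Air moles = O2 / 0.21 = 21.50 / 0.21 = 102.38 moles air


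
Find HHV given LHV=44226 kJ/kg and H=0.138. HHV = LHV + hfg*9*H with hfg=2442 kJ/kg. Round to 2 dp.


HHV = LHV + hfg * 9 * H
Water addition = 2442 * 9 * 0.138 = 3032.964 kJ/kg
HHV = 44226 + 3032.964 = 47258.96 kJ/kg


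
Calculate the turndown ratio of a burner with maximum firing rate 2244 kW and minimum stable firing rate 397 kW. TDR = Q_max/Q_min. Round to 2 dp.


TDR = Q_max / Q_min
TDR = 2244 / 397 = 5.65
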